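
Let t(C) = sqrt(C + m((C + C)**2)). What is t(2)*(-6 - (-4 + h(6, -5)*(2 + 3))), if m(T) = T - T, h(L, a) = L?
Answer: -32*sqrt(2) ≈ -45.255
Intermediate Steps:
m(T) = 0
t(C) = sqrt(C) (t(C) = sqrt(C + 0) = sqrt(C))
t(2)*(-6 - (-4 + h(6, -5)*(2 + 3))) = sqrt(2)*(-6 - (-4 + 6*(2 + 3))) = sqrt(2)*(-6 - (-4 + 6*5)) = sqrt(2)*(-6 - (-4 + 30)) = sqrt(2)*(-6 - 1*26) = sqrt(2)*(-6 - 26) = sqrt(2)*(-32) = -32*sqrt(2)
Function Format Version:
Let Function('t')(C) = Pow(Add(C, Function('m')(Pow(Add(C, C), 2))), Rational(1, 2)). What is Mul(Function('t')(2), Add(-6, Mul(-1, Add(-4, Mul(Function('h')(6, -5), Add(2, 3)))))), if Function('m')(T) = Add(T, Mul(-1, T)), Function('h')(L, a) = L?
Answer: Mul(-32, Pow(2, Rational(1, 2))) ≈ -45.255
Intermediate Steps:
Function('m')(T) = 0
Function('t')(C) = Pow(C, Rational(1, 2)) (Function('t')(C) = Pow(Add(C, 0), Rational(1, 2)) = Pow(C, Rational(1, 2)))
Mul(Function('t')(2), Add(-6, Mul(-1, Add(-4, Mul(Function('h')(6, -5), Add(2, 3)))))) = Mul(Pow(2, Rational(1, 2)), Add(-6, Mul(-1, Add(-4, Mul(6, Add(2, 3)))))) = Mul(Pow(2, Rational(1, 2)), Add(-6, Mul(-1, Add(-4, Mul(6, 5))))) = Mul(Pow(2, Rational(1, 2)), Add(-6, Mul(-1, Add(-4, 30)))) = Mul(Pow(2, Rational(1, 2)), Add(-6, Mul(-1, 26))) = Mul(Pow(2, Rational(1, 2)), Add(-6, -26)) = Mul(Pow(2, Rational(1, 2)), -32) = Mul(-32, Pow(2, Rational(1, 2)))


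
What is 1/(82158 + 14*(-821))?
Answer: 1/70664 ≈ 1.4151e-5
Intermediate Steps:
1/(82158 + 14*(-821)) = 1/(82158 - 11494) = 1/70664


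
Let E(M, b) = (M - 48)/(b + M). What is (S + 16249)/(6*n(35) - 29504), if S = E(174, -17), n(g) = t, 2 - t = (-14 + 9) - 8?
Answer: -231929/419818 ≈ -0.55245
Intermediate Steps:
t = 15 (t = 2 - ((-14 + 9) - 8) = 2 - (-5 - 8) = 2 - 1*(-13) = 2 + 13 = 15)
n(g) = 15
E(M, b) = (-48 + M)/(M + b)
S = 126/157 (S = (-48 + 174)/(174 - 17) = 126/157 ≈ 0.80255)
(S + 16249)/(6*n(35) - 29504) = (126/157 + 16249)/(6*15 - 29504) = 2551219/(157*(90 - 29504)) = (2551219/157)/(-29414) = (2551219/157)*(-1/29414) = -231929/419818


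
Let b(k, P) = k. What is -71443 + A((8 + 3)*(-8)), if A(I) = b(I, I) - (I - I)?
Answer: -71531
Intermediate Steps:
A(I) = I (A(I) = I - (I - I) = I - 1*0 = I + 0 = I)
-71443 + A((8 + 3)*(-8)) = -71443 + (8 + 3)*(-8) = -71443 + 11*(-8) = -71443 - 88 = -71531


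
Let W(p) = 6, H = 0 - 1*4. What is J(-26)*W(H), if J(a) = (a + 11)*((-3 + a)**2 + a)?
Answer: -73350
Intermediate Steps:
H = -4 (H = 0 - 4 = -4)
J(a) = (11 + a)*(a + (-3 + a)**2)
J(-26)*W(H) = (99 + (-26)**3 - 46*(-26) + 6*(-26)**2)*6 = (99 - 17576 + 1196 + 6*676)*6 = (99 - 17576 + 1196 + 4056)*6 = -12225*6 = -73350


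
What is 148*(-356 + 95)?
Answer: -38628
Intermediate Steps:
148*(-356 + 95) = 148*(-261) = -38628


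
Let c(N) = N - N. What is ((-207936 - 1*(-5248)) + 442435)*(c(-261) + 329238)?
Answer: 78933822786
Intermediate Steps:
c(N) = 0
((-207936 - 1*(-5248)) + 442435)*(c(-261) + 329238) = ((-207936 - 1*(-5248)) + 442435)*(0 + 329238) = ((-207936 + 5248) + 442435)*329238 = (-202688 + 442435)*329238 = 239747*329238 = 78933822786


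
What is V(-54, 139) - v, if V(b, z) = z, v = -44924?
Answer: 45063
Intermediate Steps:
V(-54, 139) - v = 139 - 1*(-44924) = 139 + 44924 = 45063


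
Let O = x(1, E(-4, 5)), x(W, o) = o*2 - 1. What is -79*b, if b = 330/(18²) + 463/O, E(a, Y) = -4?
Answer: 215117/54 ≈ 3983.6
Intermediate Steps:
x(W, o) = -1 + 2*o (x(W, o) = 2*o - 1 = -1 + 2*o)
O = -9 (O = -1 + 2*(-4) = -1 - 8 = -9)
b = -2723/54 (b = 330/(18²) + 463/(-9) = 330/324 + 463*(-⅑) = 330*(1/324) - 463/9 = 55/54 - 463/9 = -2723/54 ≈ -50.426)
-79*b = -79*(-2723/54) = 215117/54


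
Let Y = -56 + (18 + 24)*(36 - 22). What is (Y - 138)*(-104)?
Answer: -40976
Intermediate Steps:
Y = 532 (Y = -56 + 42*14 = -56 + 588 = 532)
(Y - 138)*(-104) = (532 - 138)*(-104) = 394*(-104) = -40976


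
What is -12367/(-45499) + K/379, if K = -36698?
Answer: -1665035209/17244121 ≈ -96.557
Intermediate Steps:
-12367/(-45499) + K/379 = -12367/(-45499) - 36698/379 = -12367*(-1/45499) - 36698*1/379 = 12367/45499 - 36698/379 = -1665035209/17244121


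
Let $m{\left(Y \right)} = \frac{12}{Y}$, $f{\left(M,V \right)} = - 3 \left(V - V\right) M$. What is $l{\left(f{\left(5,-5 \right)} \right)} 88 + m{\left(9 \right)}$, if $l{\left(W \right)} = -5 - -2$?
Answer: $- \frac{788}{3} \approx -262.67$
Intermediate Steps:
$f{\left(M,V \right)} = 0$ ($f{\left(M,V \right)} = \left(-3\right) 0 M = 0 M = 0$)
$l{\left(W \right)} = -3$ ($l{\left(W \right)} = -5 + 2 = -3$)
$l{\left(f{\left(5,-5 \right)} \right)} 88 + m{\left(9 \right)} = \left(-3\right) 88 + \frac{12}{9} = -264 + 12 \cdot \frac{1}{9} = -264 + \frac{4}{3} = - \frac{788}{3}$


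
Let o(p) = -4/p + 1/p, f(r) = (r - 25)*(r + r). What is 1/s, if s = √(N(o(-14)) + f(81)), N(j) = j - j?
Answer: √7/252 ≈ 0.010499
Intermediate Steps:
f(r) = 2*r*(-25 + r) (f(r) = (-25 + r)*(2*r) = 2*r*(-25 + r))
o(p) = -3/p (o(p) = -4/p + 1/p = -3/p)
N(j) = 0
s = 36*√7 (s = √(0 + 2*81*(-25 + 81)) = √(0 + 2*81*56) = √(0 + 9072) = √9072 = 36*√7 ≈ 95.247)
1/s = 1/(36*√7) = √7/252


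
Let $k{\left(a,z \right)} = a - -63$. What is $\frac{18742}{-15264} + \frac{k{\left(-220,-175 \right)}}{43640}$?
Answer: $- \frac{51268583}{41632560} \approx -1.2315$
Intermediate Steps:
$k{\left(a,z \right)} = 63 + a$ ($k{\left(a,z \right)} = a + 63 = 63 + a$)
$\frac{18742}{-15264} + \frac{k{\left(-220,-175 \right)}}{43640} = \frac{18742}{-15264} + \frac{63 - 220}{43640} = 18742 \left(- \frac{1}{15264}\right) - \frac{157}{43640} = - \frac{9371}{7632} - \frac{157}{43640} = - \frac{51268583}{41632560}$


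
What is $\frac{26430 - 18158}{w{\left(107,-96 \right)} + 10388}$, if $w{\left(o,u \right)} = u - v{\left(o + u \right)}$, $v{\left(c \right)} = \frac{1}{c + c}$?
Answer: $\frac{181984}{226423} \approx 0.80373$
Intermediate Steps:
$v{\left(c \right)} = \frac{1}{2 c}$
$w{\left(o,u \right)} = u - \frac{1}{2 \left(o + u\right)}$
$\frac{26430 - 18158}{w{\left(107,-96 \right)} + 10388} = \frac{26430 - 18158}{\frac{- \frac{1}{2} - 96 \left(107 - 96\right)}{107 - 96} + 10388} = \frac{8272}{\frac{- \frac{1}{2} - 1056}{11} + 10388} = \frac{8272}{\frac{1}{11} \left(- \frac{2113}{2}\right) + 10388} = \frac{8272}{- \frac{2113}{22} + 10388} = \frac{8272}{\frac{226423}{22}} = 8272 \cdot \frac{22}{226423} = \frac{181984}{226423}$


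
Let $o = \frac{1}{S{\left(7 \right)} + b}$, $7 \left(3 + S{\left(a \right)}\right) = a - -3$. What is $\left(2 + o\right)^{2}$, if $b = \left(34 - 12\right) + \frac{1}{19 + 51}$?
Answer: $\frac{8596624}{2047761} \approx 4.1981$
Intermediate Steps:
$S{\left(a \right)} = - \frac{18}{7} + \frac{a}{7}$ ($S{\left(a \right)} = -3 + \frac{a - -3}{7} = -3 + \frac{a + 3}{7} = -3 + \frac{3 + a}{7} = -3 + \left(\frac{3}{7} + \frac{a}{7}\right) = - \frac{18}{7} + \frac{a}{7}$)
$b = \frac{1541}{70}$ ($b = 22 + \frac{1}{70} = \frac{1541}{70} \approx 22.014$)
$o = \frac{70}{1431}$ ($o = \frac{1}{\left(- \frac{18}{7} + \frac{1}{7} \cdot 7\right) + \frac{1541}{70}} = \frac{1}{\left(- \frac{18}{7} + 1\right) + \frac{1541}{70}} = \frac{1}{- \frac{11}{7} + \frac{1541}{70}} = \frac{1}{\frac{1431}{70}} = \frac{70}{1431} \approx 0.048917$)
$\left(2 + o\right)^{2} = \left(2 + \frac{70}{1431}\right)^{2} = \left(\frac{2932}{1431}\right)^{2} = \frac{8596624}{2047761}$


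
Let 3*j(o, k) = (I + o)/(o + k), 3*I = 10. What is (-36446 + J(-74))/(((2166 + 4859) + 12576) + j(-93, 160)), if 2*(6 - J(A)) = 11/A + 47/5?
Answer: -16262320869/8746159160 ≈ -1.8594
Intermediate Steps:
I = 10/3 (I = (⅓)*10 = 10/3 ≈ 3.3333)
j(o, k) = (10/3 + o)/(3*(k + o)) (j(o, k) = ((10/3 + o)/(o + k))/3 = ((10/3 + o)/(k + o))/3 = (10/3 + o)/(3*(k + o)))
J(A) = 13/10 - 11/(2*A) (J(A) = 6 - (11/A + 47/5)/2 = 6 - (47/5 + 11/A)/2 = 6 + (-47/10 - 11/(2*A)) = 13/10 - 11/(2*A))
(-36446 + J(-74))/(((2166 + 4859) + 12576) + j(-93, 160)) = (-36446 + (⅒)*(-55 + 13*(-74))/(-74))/(((2166 + 4859) + 12576) + (10/9 + (⅓)*(-93))/(160 - 93)) = (-36446 + (⅒)*(-1/74)*(-55 - 962))/((7025 + 12576) + (10/9 - 31)/67) = (-36446 + (⅒)*(-1/74)*(-1017))/(19601 + (1/67)*(-269/9)) = (-36446 + 1017/740)/(19601 - 269/603) = -26969023/(740*11819134/603) = -26969023/740*603/11819134 = -16262320869/8746159160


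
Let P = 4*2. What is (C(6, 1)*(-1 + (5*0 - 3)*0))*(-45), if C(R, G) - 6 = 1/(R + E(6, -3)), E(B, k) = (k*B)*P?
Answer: 12405/46 ≈ 269.67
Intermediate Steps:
P = 8
E(B, k) = 8*B*k (E(B, k) = (k*B)*8 = (B*k)*8 = 8*B*k)
C(R, G) = 6 + 1/(-144 + R) (C(R, G) = 6 + 1/(R + 8*6*(-3)) = 6 + 1/(R - 144) = 6 + 1/(-144 + R))
(C(6, 1)*(-1 + (5*0 - 3)*0))*(-45) = (((-863 + 6*6)/(-144 + 6))*(-1 + (5*0 - 3)*0))*(-45) = (((-863 + 36)/(-138))*(-1 + (0 - 3)*0))*(-45) = ((-1/138*(-827))*(-1 - 3*0))*(-45) = (827*(-1 + 0)/138)*(-45) = ((827/138)*(-1))*(-45) = -827/138*(-45) = 12405/46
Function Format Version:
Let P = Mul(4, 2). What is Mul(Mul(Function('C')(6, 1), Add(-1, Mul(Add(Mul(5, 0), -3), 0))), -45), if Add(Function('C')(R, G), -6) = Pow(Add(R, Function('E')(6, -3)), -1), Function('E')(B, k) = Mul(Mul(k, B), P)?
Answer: Rational(12405, 46) ≈ 269.67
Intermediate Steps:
P = 8
Function('E')(B, k) = Mul(8, B, k) (Function('E')(B, k) = Mul(Mul(k, B), 8) = Mul(Mul(B, k), 8) = Mul(8, B, k))
Function('C')(R, G) = Add(6, Pow(Add(-144, R), -1)) (Function('C')(R, G) = Add(6, Pow(Add(R, Mul(8, 6, -3)), -1)) = Add(6, Pow(Add(R, -144), -1)) = Add(6, Pow(Add(-144, R), -1)))
Mul(Mul(Function('C')(6, 1), Add(-1, Mul(Add(Mul(5, 0), -3), 0))), -45) = Mul(Mul(Mul(Pow(Add(-144, 6), -1), Add(-863, Mul(6, 6))), Add(-1, Mul(Add(Mul(5, 0), -3), 0))), -45) = Mul(Mul(Mul(Pow(-138, -1), Add(-863, 36)), Add(-1, Mul(Add(0, -3), 0))), -45) = Mul(Mul(Mul(Rational(-1, 138), -827), Add(-1, Mul(-3, 0))), -45) = Mul(Mul(Rational(827, 138), Add(-1, 0)), -45) = Mul(Mul(Rational(827, 138), -1), -45) = Mul(Rational(-827, 138), -45) = Rational(12405, 46)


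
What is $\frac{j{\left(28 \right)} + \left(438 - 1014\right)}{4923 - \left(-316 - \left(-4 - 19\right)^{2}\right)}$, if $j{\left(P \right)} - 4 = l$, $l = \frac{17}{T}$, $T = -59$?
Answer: $- \frac{33765}{340312} \approx -0.099218$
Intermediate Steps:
$l = - \frac{17}{59}$ ($l = \frac{17}{-59} = 17 \left(- \frac{1}{59}\right) = - \frac{17}{59} \approx -0.28814$)
$j{\left(P \right)} = \frac{219}{59}$ ($j{\left(P \right)} = 4 - \frac{17}{59} = \frac{219}{59}$)
$\frac{j{\left(28 \right)} + \left(438 - 1014\right)}{4923 - \left(-316 - \left(-4 - 19\right)^{2}\right)} = \frac{\frac{219}{59} + \left(438 - 1014\right)}{4923 - \left(-316 - \left(-4 - 19\right)^{2}\right)} = \frac{\frac{219}{59} - 576}{4923 + \left(\left(-23\right)^{2} + 316\right)} = - \frac{33765}{59 \left(4923 + \left(529 + 316\right)\right)} = - \frac{33765}{59 \left(4923 + 845\right)} = - \frac{33765}{59 \cdot 5768} = \left(- \frac{33765}{59}\right) \frac{1}{5768} = - \frac{33765}{340312}$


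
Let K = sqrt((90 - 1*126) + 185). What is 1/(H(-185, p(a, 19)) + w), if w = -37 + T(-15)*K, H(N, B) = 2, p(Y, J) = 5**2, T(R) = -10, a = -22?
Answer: 7/2735 - 2*sqrt(149)/2735 ≈ -0.0063668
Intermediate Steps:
K = sqrt(149) (K = sqrt((90 - 126) + 185) = sqrt(-36 + 185) = sqrt(149) ≈ 12.207)
p(Y, J) = 25
w = -37 - 10*sqrt(149) ≈ -159.07
1/(H(-185, p(a, 19)) + w) = 1/(2 + (-37 - 10*sqrt(149))) = 1/(-35 - 10*sqrt(149))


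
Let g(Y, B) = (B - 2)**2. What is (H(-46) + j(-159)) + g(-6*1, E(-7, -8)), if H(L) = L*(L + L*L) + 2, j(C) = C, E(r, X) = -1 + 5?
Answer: -95373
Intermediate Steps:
E(r, X) = 4
g(Y, B) = (-2 + B)**2
H(L) = 2 + L*(L + L**2) (H(L) = L*(L + L**2) + 2 = 2 + L*(L + L**2))
(H(-46) + j(-159)) + g(-6*1, E(-7, -8)) = ((2 + (-46)**2 + (-46)**3) - 159) + (-2 + 4)**2 = ((2 + 2116 - 97336) - 159) + 2**2 = (-95218 - 159) + 4 = -95377 + 4 = -95373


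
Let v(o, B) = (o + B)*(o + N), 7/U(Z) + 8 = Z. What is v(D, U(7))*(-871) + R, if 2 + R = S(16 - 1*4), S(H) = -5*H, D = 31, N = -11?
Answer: -418142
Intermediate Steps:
U(Z) = 7/(-8 + Z)
v(o, B) = (-11 + o)*(B + o) (v(o, B) = (o + B)*(o - 11) = (B + o)*(-11 + o) = (-11 + o)*(B + o))
R = -62 (R = -2 - 5*(16 - 1*4) = -2 - 5*(16 - 4) = -2 - 5*12 = -2 - 60 = -62)
v(D, U(7))*(-871) + R = (31² - 77/(-8 + 7) - 11*31 + (7/(-8 + 7))*31)*(-871) - 62 = (961 - 77/(-1) - 341 + (7/(-1))*31)*(-871) - 62 = (961 - 77*(-1) - 341 + (7*(-1))*31)*(-871) - 62 = (961 - 11*(-7) - 341 - 7*31)*(-871) - 62 = (961 + 77 - 341 - 217)*(-871) - 62 = 480*(-871) - 62 = -418080 - 62 = -418142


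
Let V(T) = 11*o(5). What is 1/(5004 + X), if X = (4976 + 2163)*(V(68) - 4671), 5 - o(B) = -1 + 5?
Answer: -1/33262736 ≈ -3.0064e-8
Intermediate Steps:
o(B) = 1 (o(B) = 5 - (-1 + 5) = 5 - 1*4 = 5 - 4 = 1)
V(T) = 11 (V(T) = 11*1 = 11)
X = -33267740 (X = (4976 + 2163)*(11 - 4671) = 7139*(-4660) = -33267740)
1/(5004 + X) = 1/(5004 - 33267740) = 1/(-33262736) = -1/33262736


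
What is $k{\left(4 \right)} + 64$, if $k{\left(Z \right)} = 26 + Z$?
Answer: $94$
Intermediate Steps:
$k{\left(4 \right)} + 64 = \left(26 + 4\right) + 64 = 30 + 64 = 94$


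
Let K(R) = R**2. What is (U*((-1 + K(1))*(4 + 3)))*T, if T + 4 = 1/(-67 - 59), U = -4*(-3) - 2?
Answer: 0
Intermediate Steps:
U = 10 (U = 12 - 2 = 10)
T = -505/126 (T = -4 + 1/(-67 - 59) = -4 + 1/(-126) = -4 - 1/126 = -505/126 ≈ -4.0079)
(U*((-1 + K(1))*(4 + 3)))*T = (10*((-1 + 1**2)*(4 + 3)))*(-505/126) = (10*((-1 + 1)*7))*(-505/126) = (10*(0*7))*(-505/126) = (10*0)*(-505/126) = 0*(-505/126) = 0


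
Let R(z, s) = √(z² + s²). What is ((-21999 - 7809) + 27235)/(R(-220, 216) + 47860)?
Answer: -30785945/572621136 + 2573*√5941/572621136 ≈ -0.053417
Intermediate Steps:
R(z, s) = √(s² + z²)
((-21999 - 7809) + 27235)/(R(-220, 216) + 47860) = ((-21999 - 7809) + 27235)/(√(216² + (-220)²) + 47860) = (-29808 + 27235)/(√(46656 + 48400) + 47860) = -2573/(√95056 + 47860) = -2573/(4*√5941 + 47860) = -2573/(47860 + 4*√5941)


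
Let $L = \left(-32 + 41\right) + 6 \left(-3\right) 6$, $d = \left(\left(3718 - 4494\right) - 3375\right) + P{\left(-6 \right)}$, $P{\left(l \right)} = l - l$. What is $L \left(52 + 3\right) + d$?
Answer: $-9596$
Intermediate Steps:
$P{\left(l \right)} = 0$
$d = -4151$ ($d = \left(\left(3718 - 4494\right) - 3375\right) + 0 = \left(-776 - 3375\right) + 0 = -4151 + 0 = -4151$)
$L = -99$ ($L = 9 - 108 = -99$)
$L \left(52 + 3\right) + d = - 99 \left(52 + 3\right) - 4151 = \left(-99\right) 55 - 4151 = -5445 - 4151 = -9596$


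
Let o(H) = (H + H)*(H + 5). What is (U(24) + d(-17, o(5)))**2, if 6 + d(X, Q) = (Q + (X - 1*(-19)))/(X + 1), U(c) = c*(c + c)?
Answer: 83119689/64 ≈ 1.2987e+6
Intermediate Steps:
o(H) = 2*H*(5 + H) (o(H) = (2*H)*(5 + H) = 2*H*(5 + H))
U(c) = 2*c**2 (U(c) = c*(2*c) = 2*c**2)
d(X, Q) = -6 + (19 + Q + X)/(1 + X) (d(X, Q) = -6 + (Q + (X - 1*(-19)))/(X + 1) = -6 + (Q + (X + 19))/(1 + X) = -6 + (Q + (19 + X))/(1 + X) = -6 + (19 + Q + X)/(1 + X))
(U(24) + d(-17, o(5)))**2 = (2*24**2 + (13 + 2*5*(5 + 5) - 5*(-17))/(1 - 17))**2 = (2*576 + (13 + 2*5*10 + 85)/(-16))**2 = (1152 - (13 + 100 + 85)/16)**2 = (1152 - 1/16*198)**2 = (1152 - 99/8)**2 = (9117/8)**2 = 83119689/64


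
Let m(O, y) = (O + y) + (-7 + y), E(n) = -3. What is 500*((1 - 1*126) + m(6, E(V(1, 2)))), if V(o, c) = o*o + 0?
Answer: -66000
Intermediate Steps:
V(o, c) = o**2 (V(o, c) = o**2 + 0 = o**2)
m(O, y) = -7 + O + 2*y
500*((1 - 1*126) + m(6, E(V(1, 2)))) = 500*((1 - 1*126) + (-7 + 6 + 2*(-3))) = 500*((1 - 126) + (-7 + 6 - 6)) = 500*(-125 - 7) = 500*(-132) = -66000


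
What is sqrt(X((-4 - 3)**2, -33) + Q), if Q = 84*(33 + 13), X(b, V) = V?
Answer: sqrt(3831) ≈ 61.895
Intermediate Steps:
Q = 3864 (Q = 84*46 = 3864)
sqrt(X((-4 - 3)**2, -33) + Q) = sqrt(-33 + 3864) = sqrt(3831)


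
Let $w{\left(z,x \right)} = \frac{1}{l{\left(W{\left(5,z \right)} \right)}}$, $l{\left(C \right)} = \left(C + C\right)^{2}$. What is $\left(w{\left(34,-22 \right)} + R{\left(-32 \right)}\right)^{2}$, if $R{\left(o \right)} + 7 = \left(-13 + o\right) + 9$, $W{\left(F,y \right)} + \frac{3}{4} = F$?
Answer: $\frac{154330929}{83521} \approx 1847.8$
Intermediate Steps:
$W{\left(F,y \right)} = - \frac{3}{4} + F$
$l{\left(C \right)} = 4 C^{2}$ ($l{\left(C \right)} = \left(2 C\right)^{2} = 4 C^{2}$)
$w{\left(z,x \right)} = \frac{4}{289}$ ($w{\left(z,x \right)} = \frac{1}{4 \left(- \frac{3}{4} + 5\right)^{2}} = \frac{1}{4 \left(\frac{17}{4}\right)^{2}} = \frac{1}{4 \cdot \frac{289}{16}} = \frac{1}{\frac{289}{4}} = \frac{4}{289}$)
$R{\left(o \right)} = -11 + o$ ($R{\left(o \right)} = -7 + \left(\left(-13 + o\right) + 9\right) = -7 + \left(-4 + o\right) = -11 + o$)
$\left(w{\left(34,-22 \right)} + R{\left(-32 \right)}\right)^{2} = \left(\frac{4}{289} - 43\right)^{2} = \left(- \frac{12423}{289}\right)^{2} = \frac{154330929}{83521}$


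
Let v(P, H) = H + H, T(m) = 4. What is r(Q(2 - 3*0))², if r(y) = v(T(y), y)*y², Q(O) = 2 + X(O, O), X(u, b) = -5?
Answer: 2916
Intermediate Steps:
v(P, H) = 2*H
Q(O) = -3 (Q(O) = 2 - 5 = -3)
r(y) = 2*y³ (r(y) = (2*y)*y² = 2*y³)
r(Q(2 - 3*0))² = (2*(-3)³)² = (2*(-27))² = (-54)² = 2916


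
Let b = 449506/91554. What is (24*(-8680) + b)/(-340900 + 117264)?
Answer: 9536039887/10237385172 ≈ 0.93149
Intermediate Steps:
b = 224753/45777 (b = 449506*(1/91554) = 224753/45777 ≈ 4.9097)
(24*(-8680) + b)/(-340900 + 117264) = (24*(-8680) + 224753/45777)/(-340900 + 117264) = (-208320 + 224753/45777)/(-223636) = -9536039887/45777*(-1/223636) = 9536039887/10237385172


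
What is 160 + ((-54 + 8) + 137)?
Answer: 251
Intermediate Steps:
160 + ((-54 + 8) + 137) = 160 + (-46 + 137) = 160 + 91 = 251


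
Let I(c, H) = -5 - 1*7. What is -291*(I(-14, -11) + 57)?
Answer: -13095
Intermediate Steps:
I(c, H) = -12 (I(c, H) = -5 - 7 = -12)
-291*(I(-14, -11) + 57) = -291*(-12 + 57) = -291*45 = -13095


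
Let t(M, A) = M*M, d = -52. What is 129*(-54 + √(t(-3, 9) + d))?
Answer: -6966 + 129*I*√43 ≈ -6966.0 + 845.91*I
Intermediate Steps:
t(M, A) = M²
129*(-54 + √(t(-3, 9) + d)) = 129*(-54 + √((-3)² - 52)) = 129*(-54 + √(9 - 52)) = 129*(-54 + √(-43)) = 129*(-54 + I*√43) = -6966 + 129*I*√43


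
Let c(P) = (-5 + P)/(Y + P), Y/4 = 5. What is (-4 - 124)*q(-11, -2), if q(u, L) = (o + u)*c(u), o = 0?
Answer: -22528/9 ≈ -2503.1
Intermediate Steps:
Y = 20 (Y = 4*5 = 20)
c(P) = (-5 + P)/(20 + P)
q(u, L) = u*(-5 + u)/(20 + u) (q(u, L) = (0 + u)*((-5 + u)/(20 + u)) = u*((-5 + u)/(20 + u)) = u*(-5 + u)/(20 + u))
(-4 - 124)*q(-11, -2) = (-4 - 124)*(-11*(-5 - 11)/(20 - 11)) = -(-1408)*(-16)/9 = -128*176/9 = -22528/9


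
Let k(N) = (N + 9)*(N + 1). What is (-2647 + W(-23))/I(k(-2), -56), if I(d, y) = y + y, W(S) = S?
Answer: 1335/56 ≈ 23.839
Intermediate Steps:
k(N) = (1 + N)*(9 + N) (k(N) = (9 + N)*(1 + N) = (1 + N)*(9 + N))
I(d, y) = 2*y
(-2647 + W(-23))/I(k(-2), -56) = (-2647 - 23)/((2*(-56))) = -2670/(-112) = -2670*(-1/112) = 1335/56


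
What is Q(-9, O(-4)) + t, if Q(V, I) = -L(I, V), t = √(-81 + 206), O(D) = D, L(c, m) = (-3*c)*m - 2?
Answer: 110 + 5*√5 ≈ 121.18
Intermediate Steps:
L(c, m) = -2 - 3*c*m (L(c, m) = -3*c*m - 2 = -2 - 3*c*m)
t = 5*√5 (t = √125 = 5*√5 ≈ 11.180)
Q(V, I) = 2 + 3*I*V (Q(V, I) = -(-2 - 3*I*V) = 2 + 3*I*V)
Q(-9, O(-4)) + t = (2 + 3*(-4)*(-9)) + 5*√5 = (2 + 108) + 5*√5 = 110 + 5*√5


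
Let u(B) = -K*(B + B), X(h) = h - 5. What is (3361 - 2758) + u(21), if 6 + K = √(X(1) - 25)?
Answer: 855 - 42*I*√29 ≈ 855.0 - 226.18*I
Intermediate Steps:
X(h) = -5 + h
K = -6 + I*√29 (K = -6 + √((-5 + 1) - 25) = -6 + √(-4 - 25) = -6 + √(-29) = -6 + I*√29 ≈ -6.0 + 5.3852*I)
u(B) = -2*B*(-6 + I*√29) (u(B) = -(-6 + I*√29)*(B + B) = -(-6 + I*√29)*2*B = -2*B*(-6 + I*√29))
(3361 - 2758) + u(21) = (3361 - 2758) + 2*21*(6 - I*√29) = 603 + (252 - 42*I*√29) = 855 - 42*I*√29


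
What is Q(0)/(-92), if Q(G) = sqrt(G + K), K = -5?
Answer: -I*sqrt(5)/92 ≈ -0.024305*I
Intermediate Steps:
Q(G) = sqrt(-5 + G) (Q(G) = sqrt(G - 5) = sqrt(-5 + G))
Q(0)/(-92) = sqrt(-5 + 0)/(-92) = -I*sqrt(5)/92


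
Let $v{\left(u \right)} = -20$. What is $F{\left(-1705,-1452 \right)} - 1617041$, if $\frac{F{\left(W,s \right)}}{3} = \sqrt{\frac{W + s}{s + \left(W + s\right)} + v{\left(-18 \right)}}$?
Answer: $-1617041 + \frac{3 i \sqrt{3390967}}{419} \approx -1.617 \cdot 10^{6} + 13.185 i$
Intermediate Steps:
$F{\left(W,s \right)} = 3 \sqrt{-20 + \frac{W + s}{W + 2 s}}$ ($F{\left(W,s \right)} = 3 \sqrt{\frac{W + s}{s + \left(W + s\right)} - 20} = 3 \sqrt{\frac{W + s}{W + 2 s} - 20} = 3 \sqrt{-20 + \frac{W + s}{W + 2 s}}$)
$F{\left(-1705,-1452 \right)} - 1617041 = 3 \sqrt{\frac{\left(-39\right) \left(-1452\right) - -32395}{-1705 + 2 \left(-1452\right)}} - 1617041 = 3 \sqrt{\frac{56628 + 32395}{-1705 - 2904}} - 1617041 = 3 \sqrt{\frac{1}{-4609} \cdot 89023} - 1617041 = 3 \sqrt{\left(- \frac{1}{4609}\right) 89023} - 1617041 = 3 \sqrt{- \frac{8093}{419}} - 1617041 = 3 \frac{i \sqrt{3390967}}{419} - 1617041 = \frac{3 i \sqrt{3390967}}{419} - 1617041 = -1617041 + \frac{3 i \sqrt{3390967}}{419}$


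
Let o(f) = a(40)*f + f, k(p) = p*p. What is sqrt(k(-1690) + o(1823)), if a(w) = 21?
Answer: sqrt(2896206) ≈ 1701.8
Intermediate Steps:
k(p) = p**2
o(f) = 22*f (o(f) = 21*f + f = 22*f)
sqrt(k(-1690) + o(1823)) = sqrt((-1690)**2 + 22*1823) = sqrt(2856100 + 40106) = sqrt(2896206)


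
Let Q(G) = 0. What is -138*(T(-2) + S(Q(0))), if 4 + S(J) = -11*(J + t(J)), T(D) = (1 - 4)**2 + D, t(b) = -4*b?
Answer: -414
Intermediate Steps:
T(D) = 9 + D (T(D) = (-3)**2 + D = 9 + D)
S(J) = -4 + 33*J (S(J) = -4 - 11*(J - 4*J) = -4 - (-33)*J = -4 + 33*J)
-138*(T(-2) + S(Q(0))) = -138*((9 - 2) + (-4 + 33*0)) = -138*(7 + (-4 + 0)) = -138*(7 - 4) = -138*3 = -414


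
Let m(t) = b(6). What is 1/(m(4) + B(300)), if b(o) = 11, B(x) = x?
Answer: 1/311 ≈ 0.0032154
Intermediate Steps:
m(t) = 11
1/(m(4) + B(300)) = 1/(11 + 300) = 1/311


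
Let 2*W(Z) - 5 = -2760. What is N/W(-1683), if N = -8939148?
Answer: 17878296/2755 ≈ 6489.4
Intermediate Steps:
W(Z) = -2755/2 (W(Z) = 5/2 + (½)*(-2760) = 5/2 - 1380 = -2755/2)
N/W(-1683) = -8939148/(-2755/2) = -8939148*(-2/2755) = 17878296/2755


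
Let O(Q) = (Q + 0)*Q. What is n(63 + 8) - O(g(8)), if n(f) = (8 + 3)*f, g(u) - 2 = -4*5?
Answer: 457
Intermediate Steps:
g(u) = -18 (g(u) = 2 - 4*5 = 2 - 20 = -18)
O(Q) = Q² (O(Q) = Q*Q = Q²)
n(f) = 11*f
n(63 + 8) - O(g(8)) = 11*(63 + 8) - 1*(-18)² = 11*71 - 1*324 = 781 - 324 = 457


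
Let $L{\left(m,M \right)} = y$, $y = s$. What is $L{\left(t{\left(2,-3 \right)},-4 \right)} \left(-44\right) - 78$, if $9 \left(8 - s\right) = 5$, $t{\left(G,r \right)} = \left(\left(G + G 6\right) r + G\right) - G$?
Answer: $- \frac{3650}{9} \approx -405.56$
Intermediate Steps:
$t{\left(G,r \right)} = 7 G r$ ($t{\left(G,r \right)} = \left(\left(G + 6 G\right) r + G\right) - G = \left(7 G r + G\right) - G = \left(G + 7 G r\right) - G = 7 G r$)
$s = \frac{67}{9}$ ($s = 8 - \frac{5}{9} = \frac{67}{9} \approx 7.4444$)
$y = \frac{67}{9} \approx 7.4444$
$L{\left(m,M \right)} = \frac{67}{9}$
$L{\left(t{\left(2,-3 \right)},-4 \right)} \left(-44\right) - 78 = \frac{67}{9} \left(-44\right) - 78 = - \frac{2948}{9} - 78 = - \frac{3650}{9}$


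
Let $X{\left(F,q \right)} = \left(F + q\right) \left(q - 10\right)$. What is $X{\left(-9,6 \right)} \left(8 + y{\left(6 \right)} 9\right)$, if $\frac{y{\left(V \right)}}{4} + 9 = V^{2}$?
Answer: $11760$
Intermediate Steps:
$y{\left(V \right)} = -36 + 4 V^{2}$
$X{\left(F,q \right)} = \left(-10 + q\right) \left(F + q\right)$ ($X{\left(F,q \right)} = \left(F + q\right) \left(-10 + q\right) = \left(-10 + q\right) \left(F + q\right)$)
$X{\left(-9,6 \right)} \left(8 + y{\left(6 \right)} 9\right) = \left(6^{2} - -90 - 60 - 54\right) \left(8 + \left(-36 + 4 \cdot 6^{2}\right) 9\right) = \left(36 + 90 - 60 - 54\right) \left(8 + \left(-36 + 4 \cdot 36\right) 9\right) = 12 \left(8 + \left(-36 + 144\right) 9\right) = 12 \left(8 + 108 \cdot 9\right) = 12 \left(8 + 972\right) = 12 \cdot 980 = 11760$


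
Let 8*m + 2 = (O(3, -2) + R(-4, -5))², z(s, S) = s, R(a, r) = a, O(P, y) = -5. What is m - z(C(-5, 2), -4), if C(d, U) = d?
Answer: 119/8 ≈ 14.875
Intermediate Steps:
m = 79/8 (m = -¼ + (-5 - 4)²/8 = -¼ + (⅛)*(-9)² = -¼ + (⅛)*81 = -¼ + 81/8 = 79/8 ≈ 9.8750)
m - z(C(-5, 2), -4) = 79/8 - 1*(-5) = 79/8 + 5 = 119/8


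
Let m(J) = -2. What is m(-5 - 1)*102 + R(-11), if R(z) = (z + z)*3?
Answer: -270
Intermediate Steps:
R(z) = 6*z (R(z) = (2*z)*3 = 6*z)
m(-5 - 1)*102 + R(-11) = -2*102 + 6*(-11) = -204 - 66 = -270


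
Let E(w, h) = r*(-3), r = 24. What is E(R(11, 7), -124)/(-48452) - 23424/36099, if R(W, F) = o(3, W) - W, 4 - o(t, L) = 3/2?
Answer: -94361710/145755729 ≈ -0.64740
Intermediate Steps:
o(t, L) = 5/2 (o(t, L) = 4 - 3/2 = 5/2)
R(W, F) = 5/2 - W
E(w, h) = -72 (E(w, h) = 24*(-3) = -72)
E(R(11, 7), -124)/(-48452) - 23424/36099 = -72/(-48452) - 23424/36099 = -72*(-1/48452) - 23424*1/36099 = 18/12113 - 7808/12033 = -94361710/145755729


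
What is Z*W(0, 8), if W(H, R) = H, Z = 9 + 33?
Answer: 0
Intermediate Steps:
Z = 42
Z*W(0, 8) = 42*0 = 0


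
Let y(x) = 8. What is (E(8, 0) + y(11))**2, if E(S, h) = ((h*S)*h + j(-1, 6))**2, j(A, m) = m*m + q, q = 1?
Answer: 1896129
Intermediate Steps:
j(A, m) = 1 + m**2 (j(A, m) = m*m + 1 = m**2 + 1 = 1 + m**2)
E(S, h) = (37 + S*h**2)**2 (E(S, h) = ((h*S)*h + (1 + 6**2))**2 = ((S*h)*h + (1 + 36))**2 = (S*h**2 + 37)**2 = (37 + S*h**2)**2)
(E(8, 0) + y(11))**2 = ((37 + 8*0**2)**2 + 8)**2 = ((37 + 8*0)**2 + 8)**2 = ((37 + 0)**2 + 8)**2 = (37**2 + 8)**2 = (1369 + 8)**2 = 1377**2 = 1896129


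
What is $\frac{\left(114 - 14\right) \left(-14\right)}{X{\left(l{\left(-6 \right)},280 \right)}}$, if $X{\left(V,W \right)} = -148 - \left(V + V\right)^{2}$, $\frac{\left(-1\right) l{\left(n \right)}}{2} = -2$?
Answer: $\frac{350}{53} \approx 6.6038$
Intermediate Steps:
$l{\left(n \right)} = 4$ ($l{\left(n \right)} = \left(-2\right) \left(-2\right) = 4$)
$X{\left(V,W \right)} = -148 - 4 V^{2}$ ($X{\left(V,W \right)} = -148 - \left(2 V\right)^{2} = -148 - 4 V^{2}$)
$\frac{\left(114 - 14\right) \left(-14\right)}{X{\left(l{\left(-6 \right)},280 \right)}} = \frac{\left(114 - 14\right) \left(-14\right)}{-148 - 4 \cdot 4^{2}} = \frac{100 \left(-14\right)}{-148 - 64} = - \frac{1400}{-148 - 64} = - \frac{1400}{-212} = \left(-1400\right) \left(- \frac{1}{212}\right) = \frac{350}{53}$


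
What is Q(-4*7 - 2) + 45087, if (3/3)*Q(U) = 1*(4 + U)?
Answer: 45061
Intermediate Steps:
Q(U) = 4 + U (Q(U) = 1*(4 + U) = 4 + U)
Q(-4*7 - 2) + 45087 = (4 + (-4*7 - 2)) + 45087 = (4 + (-28 - 2)) + 45087 = (4 - 30) + 45087 = -26 + 45087 = 45061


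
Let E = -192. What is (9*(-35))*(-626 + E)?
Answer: 257670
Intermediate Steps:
(9*(-35))*(-626 + E) = (9*(-35))*(-626 - 192) = -315*(-818) = 257670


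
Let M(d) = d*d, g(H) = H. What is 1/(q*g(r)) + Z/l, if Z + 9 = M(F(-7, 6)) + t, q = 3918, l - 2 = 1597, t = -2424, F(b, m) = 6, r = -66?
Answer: -206612345/137827404 ≈ -1.4991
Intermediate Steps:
M(d) = d²
l = 1599 (l = 2 + 1597 = 1599)
Z = -2397 (Z = -9 + (6² - 2424) = -9 + (36 - 2424) = -9 - 2388 = -2397)
1/(q*g(r)) + Z/l = 1/(3918*(-66)) - 2397/1599 = (1/3918)*(-1/66) - 2397*1/1599 = -1/258588 - 799/533 = -206612345/137827404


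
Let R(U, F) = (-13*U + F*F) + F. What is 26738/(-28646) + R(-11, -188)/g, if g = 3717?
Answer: 455895004/53238591 ≈ 8.5632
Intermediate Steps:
R(U, F) = F + F² - 13*U (R(U, F) = (-13*U + F²) + F = (F² - 13*U) + F = F + F² - 13*U)
26738/(-28646) + R(-11, -188)/g = 26738/(-28646) + (-188 + (-188)² - 13*(-11))/3717 = 26738*(-1/28646) + (-188 + 35344 + 143)*(1/3717) = -13369/14323 + 35299*(1/3717) = -13369/14323 + 35299/3717 = 455895004/53238591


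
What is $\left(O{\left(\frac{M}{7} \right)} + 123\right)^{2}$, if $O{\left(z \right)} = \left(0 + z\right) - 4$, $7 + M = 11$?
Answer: $\frac{700569}{49} \approx 14297.0$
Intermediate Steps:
$M = 4$ ($M = -7 + 11 = 4$)
$O{\left(z \right)} = -4 + z$ ($O{\left(z \right)} = z - 4 = -4 + z$)
$\left(O{\left(\frac{M}{7} \right)} + 123\right)^{2} = \left(\left(-4 + \frac{4}{7}\right) + 123\right)^{2} = \left(- \frac{24}{7} + 123\right)^{2} = \left(\frac{837}{7}\right)^{2} = \frac{700569}{49}$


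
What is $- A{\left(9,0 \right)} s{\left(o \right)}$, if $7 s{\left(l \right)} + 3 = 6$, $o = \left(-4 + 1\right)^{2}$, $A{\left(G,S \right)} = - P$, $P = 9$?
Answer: $\frac{27}{7} \approx 3.8571$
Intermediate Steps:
$A{\left(G,S \right)} = -9$ ($A{\left(G,S \right)} = \left(-1\right) 9 = -9$)
$o = 9$ ($o = \left(-3\right)^{2} = 9$)
$s{\left(l \right)} = \frac{3}{7}$ ($s{\left(l \right)} = - \frac{3}{7} + \frac{1}{7} \cdot 6 = - \frac{3}{7} + \frac{6}{7} = \frac{3}{7}$)
$- A{\left(9,0 \right)} s{\left(o \right)} = \left(-1\right) \left(-9\right) \frac{3}{7} = 9 \cdot \frac{3}{7} = \frac{27}{7}$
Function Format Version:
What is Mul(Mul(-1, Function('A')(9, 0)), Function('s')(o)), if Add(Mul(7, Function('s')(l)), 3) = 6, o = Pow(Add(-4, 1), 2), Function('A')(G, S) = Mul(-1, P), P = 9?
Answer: Rational(27, 7) ≈ 3.8571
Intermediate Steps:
Function('A')(G, S) = -9 (Function('A')(G, S) = Mul(-1, 9) = -9)
o = 9 (o = Pow(-3, 2) = 9)
Function('s')(l) = Rational(3, 7) (Function('s')(l) = Add(Rational(-3, 7), Mul(Rational(1, 7), 6)) = Add(Rational(-3, 7), Rational(6, 7)) = Rational(3, 7))
Mul(Mul(-1, Function('A')(9, 0)), Function('s')(o)) = Mul(Mul(-1, -9), Rational(3, 7)) = Mul(9, Rational(3, 7)) = Rational(27, 7)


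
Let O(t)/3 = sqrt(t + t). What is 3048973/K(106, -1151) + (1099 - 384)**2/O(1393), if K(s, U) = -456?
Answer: -3048973/456 + 511225*sqrt(2786)/8358 ≈ -3457.8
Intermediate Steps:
O(t) = 3*sqrt(2)*sqrt(t) (O(t) = 3*sqrt(t + t) = 3*sqrt(2*t) = 3*(sqrt(2)*sqrt(t)) = 3*sqrt(2)*sqrt(t))
3048973/K(106, -1151) + (1099 - 384)**2/O(1393) = 3048973/(-456) + (1099 - 384)**2/((3*sqrt(2)*sqrt(1393))) = 3048973*(-1/456) + 715**2/((3*sqrt(2786))) = -3048973/456 + 511225*(sqrt(2786)/8358) = -3048973/456 + 511225*sqrt(2786)/8358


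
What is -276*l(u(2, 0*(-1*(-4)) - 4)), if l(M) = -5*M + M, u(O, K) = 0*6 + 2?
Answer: 2208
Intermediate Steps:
u(O, K) = 2 (u(O, K) = 0 + 2 = 2)
l(M) = -4*M
-276*l(u(2, 0*(-1*(-4)) - 4)) = -(-1104)*2 = -276*(-8) = 2208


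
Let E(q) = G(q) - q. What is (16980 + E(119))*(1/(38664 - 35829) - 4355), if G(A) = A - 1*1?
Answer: -209629933096/2835 ≈ -7.3944e+7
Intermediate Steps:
G(A) = -1 + A (G(A) = A - 1 = -1 + A)
E(q) = -1 (E(q) = (-1 + q) - q = -1)
(16980 + E(119))*(1/(38664 - 35829) - 4355) = (16980 - 1)*(1/(38664 - 35829) - 4355) = 16979*(1/2835 - 4355) = 16979*(-12346424/2835) = -209629933096/2835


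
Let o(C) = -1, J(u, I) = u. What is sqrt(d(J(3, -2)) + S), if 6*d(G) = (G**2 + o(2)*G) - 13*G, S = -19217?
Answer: I*sqrt(76890)/2 ≈ 138.65*I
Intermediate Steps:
d(G) = -7*G/3 + G**2/6 (d(G) = ((G**2 - G) - 13*G)/6 = (G**2 - 14*G)/6 = -7*G/3 + G**2/6)
sqrt(d(J(3, -2)) + S) = sqrt((1/6)*3*(-14 + 3) - 19217) = sqrt((1/6)*3*(-11) - 19217) = sqrt(-11/2 - 19217) = sqrt(-38445/2) = I*sqrt(76890)/2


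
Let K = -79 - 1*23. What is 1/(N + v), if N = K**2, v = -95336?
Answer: -1/84932 ≈ -1.1774e-5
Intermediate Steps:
K = -102 (K = -79 - 23 = -102)
N = 10404 (N = (-102)**2 = 10404)
1/(N + v) = 1/(10404 - 95336) = 1/(-84932) = -1/84932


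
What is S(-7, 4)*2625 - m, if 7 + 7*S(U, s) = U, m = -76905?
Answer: 71655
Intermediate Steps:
S(U, s) = -1 + U/7
S(-7, 4)*2625 - m = (-1 + (⅐)*(-7))*2625 - 1*(-76905) = (-1 - 1)*2625 + 76905 = -2*2625 + 76905 = -5250 + 76905 = 71655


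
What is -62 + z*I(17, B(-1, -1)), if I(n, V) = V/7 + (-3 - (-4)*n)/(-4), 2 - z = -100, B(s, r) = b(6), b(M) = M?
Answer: -22849/14 ≈ -1632.1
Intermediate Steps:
B(s, r) = 6
z = 102 (z = 2 - 1*(-100) = 2 + 100 = 102)
I(n, V) = ¾ - n + V/7 (I(n, V) = V*(⅐) + (-3 + 4*n)*(-¼) = V/7 + (¾ - n) = ¾ - n + V/7)
-62 + z*I(17, B(-1, -1)) = -62 + 102*(¾ - 1*17 + (⅐)*6) = -62 + 102*(¾ - 17 + 6/7) = -62 + 102*(-431/28) = -62 - 21981/14 = -22849/14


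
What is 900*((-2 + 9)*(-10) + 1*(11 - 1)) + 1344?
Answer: -52656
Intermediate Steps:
900*((-2 + 9)*(-10) + 1*(11 - 1)) + 1344 = 900*(7*(-10) + 1*10) + 1344 = 900*(-70 + 10) + 1344 = 900*(-60) + 1344 = -54000 + 1344 = -52656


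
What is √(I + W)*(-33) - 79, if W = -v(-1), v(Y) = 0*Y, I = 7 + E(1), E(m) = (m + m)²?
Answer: -79 - 33*√11 ≈ -188.45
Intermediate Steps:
E(m) = 4*m² (E(m) = (2*m)² = 4*m²)
I = 11 (I = 7 + 4*1² = 7 + 4*1 = 7 + 4 = 11)
v(Y) = 0
W = 0 (W = -1*0 = 0)
√(I + W)*(-33) - 79 = √(11 + 0)*(-33) - 79 = √11*(-33) - 79 = -33*√11 - 79 = -79 - 33*√11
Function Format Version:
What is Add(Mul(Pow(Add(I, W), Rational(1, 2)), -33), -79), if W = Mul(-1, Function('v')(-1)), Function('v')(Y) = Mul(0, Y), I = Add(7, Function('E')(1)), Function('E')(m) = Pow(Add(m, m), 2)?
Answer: Add(-79, Mul(-33, Pow(11, Rational(1, 2)))) ≈ -188.45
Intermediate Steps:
Function('E')(m) = Mul(4, Pow(m, 2)) (Function('E')(m) = Pow(Mul(2, m), 2) = Mul(4, Pow(m, 2)))
I = 11 (I = Add(7, Mul(4, Pow(1, 2))) = Add(7, Mul(4, 1)) = Add(7, 4) = 11)
Function('v')(Y) = 0
W = 0 (W = Mul(-1, 0) = 0)
Add(Mul(Pow(Add(I, W), Rational(1, 2)), -33), -79) = Add(Mul(Pow(Add(11, 0), Rational(1, 2)), -33), -79) = Add(Mul(Pow(11, Rational(1, 2)), -33), -79) = Add(Mul(-33, Pow(11, Rational(1, 2))), -79) = Add(-79, Mul(-33, Pow(11, Rational(1, 2))))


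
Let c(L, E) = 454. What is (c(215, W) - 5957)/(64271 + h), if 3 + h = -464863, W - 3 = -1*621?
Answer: 5503/400595 ≈ 0.013737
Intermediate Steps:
W = -618 (W = 3 - 1*621 = 3 - 621 = -618)
h = -464866 (h = -3 - 464863 = -464866)
(c(215, W) - 5957)/(64271 + h) = (454 - 5957)/(64271 - 464866) = -5503/(-400595) = -5503*(-1/400595) = 5503/400595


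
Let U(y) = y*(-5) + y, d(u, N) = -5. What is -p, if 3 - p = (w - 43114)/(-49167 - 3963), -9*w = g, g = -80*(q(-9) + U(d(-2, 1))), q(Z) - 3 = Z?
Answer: -22774/10395 ≈ -2.1909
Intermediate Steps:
q(Z) = 3 + Z
U(y) = -4*y (U(y) = -5*y + y = -4*y)
g = -1120 (g = -80*((3 - 9) - 4*(-5)) = -80*(-6 + 20) = -80*14 = -1120)
w = 1120/9 (w = -⅑*(-1120) = 1120/9 ≈ 124.44)
p = 22774/10395 (p = 3 - (1120/9 - 43114)/(-49167 - 3963) = 3 - (-386906)/(9*(-53130)) = 3 - (-386906)*(-1)/(9*53130) = 3 - 1*8411/10395 = 3 - 8411/10395 = 22774/10395 ≈ 2.1909)
-p = -1*22774/10395 = -22774/10395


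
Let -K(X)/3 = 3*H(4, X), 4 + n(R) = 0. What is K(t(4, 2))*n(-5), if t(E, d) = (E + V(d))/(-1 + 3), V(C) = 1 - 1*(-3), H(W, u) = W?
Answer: 144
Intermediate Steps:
V(C) = 4 (V(C) = 1 + 3 = 4)
n(R) = -4 (n(R) = -4 + 0 = -4)
t(E, d) = 2 + E/2 (t(E, d) = (E + 4)/(-1 + 3) = (4 + E)/2 = (4 + E)*(1/2) = 2 + E/2)
K(X) = -36 (K(X) = -9*4 = -3*12 = -36)
K(t(4, 2))*n(-5) = -36*(-4) = 144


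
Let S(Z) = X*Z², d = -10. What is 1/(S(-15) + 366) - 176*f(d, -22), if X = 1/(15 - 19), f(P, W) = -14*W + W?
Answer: -62366300/1239 ≈ -50336.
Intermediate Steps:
f(P, W) = -13*W
X = -¼ (X = 1/(-4) = -¼ ≈ -0.25000)
S(Z) = -Z²/4
1/(S(-15) + 366) - 176*f(d, -22) = 1/(-¼*(-15)² + 366) - (-2288)*(-22) = 1/(-¼*225 + 366) - 176*286 = 1/(-225/4 + 366) - 50336 = 1/(1239/4) - 50336 = 4/1239 - 50336 = -62366300/1239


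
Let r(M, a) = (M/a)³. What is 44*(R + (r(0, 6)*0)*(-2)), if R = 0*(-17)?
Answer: 0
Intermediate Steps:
r(M, a) = M³/a³
R = 0
44*(R + (r(0, 6)*0)*(-2)) = 44*(0 + ((0³/6³)*0)*(-2)) = 44*(0 + ((0*(1/216))*0)*(-2)) = 44*(0 + (0*0)*(-2)) = 44*(0 + 0*(-2)) = 44*(0 + 0) = 44*0 = 0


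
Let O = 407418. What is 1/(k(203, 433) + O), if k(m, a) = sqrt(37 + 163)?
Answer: 203709/82994713262 - 5*sqrt(2)/82994713262 ≈ 2.4544e-6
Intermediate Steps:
k(m, a) = 10*sqrt(2) (k(m, a) = sqrt(200) = 10*sqrt(2))
1/(k(203, 433) + O) = 1/(10*sqrt(2) + 407418) = 1/(407418 + 10*sqrt(2))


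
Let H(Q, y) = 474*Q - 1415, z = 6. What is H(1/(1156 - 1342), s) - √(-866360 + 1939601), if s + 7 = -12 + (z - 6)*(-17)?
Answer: -43944/31 - 3*√119249 ≈ -2453.5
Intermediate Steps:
s = -19 (s = -7 + (-12 + (6 - 6)*(-17)) = -7 + (-12 + 0*(-17)) = -7 + (-12 + 0) = -7 - 12 = -19)
H(Q, y) = -1415 + 474*Q
H(1/(1156 - 1342), s) - √(-866360 + 1939601) = (-1415 + 474/(1156 - 1342)) - √(-866360 + 1939601) = (-1415 + 474/(-186)) - √1073241 = (-1415 + 474*(-1/186)) - 3*√119249 = (-1415 - 79/31) - 3*√119249 = -43944/31 - 3*√119249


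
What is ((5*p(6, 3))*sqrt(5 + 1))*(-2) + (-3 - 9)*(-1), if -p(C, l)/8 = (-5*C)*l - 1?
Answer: 12 - 7280*sqrt(6) ≈ -17820.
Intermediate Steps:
p(C, l) = 8 + 40*C*l (p(C, l) = -8*((-5*C)*l - 1) = -8*(-5*C*l - 1) = -8*(-1 - 5*C*l) = 8 + 40*C*l)
((5*p(6, 3))*sqrt(5 + 1))*(-2) + (-3 - 9)*(-1) = ((5*(8 + 40*6*3))*sqrt(5 + 1))*(-2) + (-3 - 9)*(-1) = ((5*(8 + 720))*sqrt(6))*(-2) - 12*(-1) = ((5*728)*sqrt(6))*(-2) + 12 = (3640*sqrt(6))*(-2) + 12 = -7280*sqrt(6) + 12 = 12 - 7280*sqrt(6)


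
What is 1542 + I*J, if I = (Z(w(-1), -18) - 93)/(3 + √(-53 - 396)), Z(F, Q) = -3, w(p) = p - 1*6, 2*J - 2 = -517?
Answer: 390198/229 - 12360*I*√449/229 ≈ 1703.9 - 1143.7*I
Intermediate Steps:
J = -515/2 (J = 1 + (½)*(-517) = 1 - 517/2 = -515/2 ≈ -257.50)
w(p) = -6 + p (w(p) = p - 6 = -6 + p)
I = -96/(3 + I*√449) (I = (-3 - 93)/(3 + √(-53 - 396)) = -96/(3 + √(-449)) = -96/(3 + I*√449) ≈ -0.62882 + 4.4415*I)
1542 + I*J = 1542 + (-144/229 + 48*I*√449/229)*(-515/2) = 1542 + (37080/229 - 12360*I*√449/229) = 390198/229 - 12360*I*√449/229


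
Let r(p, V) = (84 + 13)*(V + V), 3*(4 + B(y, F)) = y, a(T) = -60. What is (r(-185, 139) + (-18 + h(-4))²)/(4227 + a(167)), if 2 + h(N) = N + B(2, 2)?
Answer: 249418/37503 ≈ 6.6506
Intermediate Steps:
B(y, F) = -4 + y/3
h(N) = -16/3 + N (h(N) = -2 + (N + (-4 + (⅓)*2)) = -2 + (N + (-4 + ⅔)) = -2 + (N - 10/3) = -2 + (-10/3 + N) = -16/3 + N)
r(p, V) = 194*V (r(p, V) = 97*(2*V) = 194*V)
(r(-185, 139) + (-18 + h(-4))²)/(4227 + a(167)) = (194*139 + (-18 + (-16/3 - 4))²)/(4227 - 60) = (26966 + (-18 - 28/3)²)/4167 = (26966 + (-82/3)²)*(1/4167) = (26966 + 6724/9)*(1/4167) = (249418/9)*(1/4167) = 249418/37503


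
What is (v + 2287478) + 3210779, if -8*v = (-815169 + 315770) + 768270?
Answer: 43717185/8 ≈ 5.4646e+6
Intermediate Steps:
v = -268871/8 (v = -((-815169 + 315770) + 768270)/8 = -(-499399 + 768270)/8 = -⅛*268871 = -268871/8 ≈ -33609.)
(v + 2287478) + 3210779 = (-268871/8 + 2287478) + 3210779 = 18030953/8 + 3210779 = 43717185/8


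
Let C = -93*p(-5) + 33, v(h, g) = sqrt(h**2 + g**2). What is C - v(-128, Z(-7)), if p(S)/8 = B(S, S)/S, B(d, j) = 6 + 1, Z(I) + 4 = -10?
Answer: 5373/5 - 2*sqrt(4145) ≈ 945.84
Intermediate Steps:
Z(I) = -14 (Z(I) = -4 - 10 = -14)
B(d, j) = 7
v(h, g) = sqrt(g**2 + h**2)
p(S) = 56/S (p(S) = 8*(7/S) = 56/S)
C = 5373/5 (C = -5208/(-5) + 33 = -5208*(-1)/5 + 33 = -93*(-56/5) + 33 = 5208/5 + 33 = 5373/5 ≈ 1074.6)
C - v(-128, Z(-7)) = 5373/5 - sqrt((-14)**2 + (-128)**2) = 5373/5 - sqrt(196 + 16384) = 5373/5 - sqrt(16580) = 5373/5 - 2*sqrt(4145)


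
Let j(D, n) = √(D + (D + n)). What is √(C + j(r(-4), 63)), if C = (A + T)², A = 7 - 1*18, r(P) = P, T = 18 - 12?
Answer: √(25 + √55) ≈ 5.6935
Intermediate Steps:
T = 6
j(D, n) = √(n + 2*D)
A = -11 (A = 7 - 18 = -11)
C = 25 (C = (-11 + 6)² = (-5)² = 25)
√(C + j(r(-4), 63)) = √(25 + √(63 + 2*(-4))) = √(25 + √(63 - 8)) = √(25 + √55)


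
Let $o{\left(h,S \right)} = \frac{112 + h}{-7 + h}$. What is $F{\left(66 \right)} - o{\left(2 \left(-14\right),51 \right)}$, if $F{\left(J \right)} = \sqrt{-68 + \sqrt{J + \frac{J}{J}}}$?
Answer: $\frac{12}{5} + \sqrt{-68 + \sqrt{67}} \approx 2.4 + 7.734 i$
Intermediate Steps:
$o{\left(h,S \right)} = \frac{112 + h}{-7 + h}$
$F{\left(J \right)} = \sqrt{-68 + \sqrt{1 + J}}$ ($F{\left(J \right)} = \sqrt{-68 + \sqrt{J + 1}} = \sqrt{-68 + \sqrt{1 + J}}$)
$F{\left(66 \right)} - o{\left(2 \left(-14\right),51 \right)} = \sqrt{-68 + \sqrt{1 + 66}} - \frac{112 + 2 \left(-14\right)}{-7 + 2 \left(-14\right)} = \sqrt{-68 + \sqrt{67}} - \frac{112 - 28}{-7 - 28} = \sqrt{-68 + \sqrt{67}} - \frac{1}{-35} \cdot 84 = \sqrt{-68 + \sqrt{67}} - \left(- \frac{1}{35}\right) 84 = \sqrt{-68 + \sqrt{67}} - - \frac{12}{5} = \sqrt{-68 + \sqrt{67}} + \frac{12}{5} = \frac{12}{5} + \sqrt{-68 + \sqrt{67}}$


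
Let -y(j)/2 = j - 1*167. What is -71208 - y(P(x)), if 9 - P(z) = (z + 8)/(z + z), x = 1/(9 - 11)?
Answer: -71509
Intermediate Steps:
x = -½ (x = 1/(-2) = -½ ≈ -0.50000)
P(z) = 9 - (8 + z)/(2*z) (P(z) = 9 - (z + 8)/(z + z) = 9 - (8 + z)/(2*z))
y(j) = 334 - 2*j (y(j) = -2*(j - 1*167) = -2*(j - 167) = -2*(-167 + j) = 334 - 2*j)
-71208 - y(P(x)) = -71208 - (334 - 2*(17/2 - 4/(-½))) = -71208 - (334 - 2*(17/2 - 4*(-2))) = -71208 - (334 - 2*(17/2 + 8)) = -71208 - (334 - 2*33/2) = -71208 - (334 - 33) = -71208 - 1*301 = -71208 - 301 = -71509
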